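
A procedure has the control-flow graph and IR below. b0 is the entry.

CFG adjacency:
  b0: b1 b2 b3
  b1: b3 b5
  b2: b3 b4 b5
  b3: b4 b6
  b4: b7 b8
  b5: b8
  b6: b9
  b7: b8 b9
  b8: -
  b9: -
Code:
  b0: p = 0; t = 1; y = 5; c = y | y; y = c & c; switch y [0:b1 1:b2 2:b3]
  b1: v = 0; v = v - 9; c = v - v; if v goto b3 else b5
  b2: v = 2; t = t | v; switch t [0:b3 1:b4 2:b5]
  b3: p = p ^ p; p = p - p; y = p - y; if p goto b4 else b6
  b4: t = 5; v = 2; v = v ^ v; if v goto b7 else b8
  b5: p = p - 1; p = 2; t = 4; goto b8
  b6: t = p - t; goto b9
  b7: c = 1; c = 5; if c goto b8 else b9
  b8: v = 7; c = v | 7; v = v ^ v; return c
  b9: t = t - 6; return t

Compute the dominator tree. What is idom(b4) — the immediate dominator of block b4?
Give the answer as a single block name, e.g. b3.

idom tree: b1←b0 b2←b0 b3←b0 b4←b0 b5←b0 b6←b3 b7←b4 b8←b0 b9←b0
Dom∩ at merges:
  b3: preds {b0,b1,b2}: {b0} ∩ {b0,b1} ∩ {b0,b2} = {b0}; idom=b0
  b4: preds {b2,b3}: {b0,b2} ∩ {b0,b3} = {b0}; idom=b0
  b5: preds {b1,b2}: {b0,b1} ∩ {b0,b2} = {b0}; idom=b0
  b8: preds {b4,b5,b7}: {b0,b4} ∩ {b0,b5} ∩ {b0,b4,b7} = {b0}; idom=b0
  b9: preds {b6,b7}: {b0,b3,b6} ∩ {b0,b4,b7} = {b0}; idom=b0

idom(b4) = b0

Answer: b0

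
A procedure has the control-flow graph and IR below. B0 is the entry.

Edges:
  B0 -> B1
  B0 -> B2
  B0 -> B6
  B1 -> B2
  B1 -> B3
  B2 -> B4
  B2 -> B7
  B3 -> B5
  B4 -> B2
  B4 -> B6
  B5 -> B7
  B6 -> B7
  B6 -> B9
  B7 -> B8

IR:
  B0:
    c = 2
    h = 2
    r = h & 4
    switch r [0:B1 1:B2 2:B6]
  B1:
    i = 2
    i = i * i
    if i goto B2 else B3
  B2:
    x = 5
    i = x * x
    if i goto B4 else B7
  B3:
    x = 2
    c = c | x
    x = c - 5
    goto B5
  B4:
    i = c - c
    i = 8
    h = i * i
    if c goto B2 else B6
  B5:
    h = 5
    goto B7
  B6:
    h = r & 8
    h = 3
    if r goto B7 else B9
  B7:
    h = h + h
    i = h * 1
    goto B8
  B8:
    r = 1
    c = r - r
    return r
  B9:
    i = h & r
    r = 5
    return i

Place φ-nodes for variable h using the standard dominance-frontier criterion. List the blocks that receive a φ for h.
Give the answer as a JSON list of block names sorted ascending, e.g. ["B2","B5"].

Answer: ["B2", "B6", "B7"]

Derivation:
idom tree: B1←B0 B2←B0 B3←B1 B4←B2 B5←B3 B6←B0 B7←B0 B8←B7 B9←B6
Dom at joins:
  B2: preds {B0,B1,B4}: {B0} ∩ {B0,B1} ∩ {B0,B2,B4} = {B0}; idom=B0
  B6: preds {B0,B4}: {B0} ∩ {B0,B2,B4} = {B0}; idom=B0
  B7: preds {B2,B5,B6}: {B0,B2} ∩ {B0,B1,B3,B5} ∩ {B0,B6} = {B0}; idom=B0

DF derivation:
  join B2 pred B0: · stop@B0
  join B2 pred B1: B1 stop@B0
  join B2 pred B4: B4→B2 stop@B0
  join B6 pred B0: · stop@B0
  join B6 pred B4: B4→B2 stop@B0
  join B7 pred B2: B2 stop@B0
  join B7 pred B5: B5→B3→B1 stop@B0
  join B7 pred B6: B6 stop@B0
  B0: DF=∅
  B1: DF={B2,B7}
  B2: DF={B2,B6,B7}
  B3: DF={B7}
  B4: DF={B2,B6}
  B5: DF={B7}
  B6: DF={B7}
  B7: DF=∅
  B8: DF=∅
  B9: DF=∅

φ for h: defs {B0,B4,B5,B6,B7}
  DF⁺ = {B2,B6,B7}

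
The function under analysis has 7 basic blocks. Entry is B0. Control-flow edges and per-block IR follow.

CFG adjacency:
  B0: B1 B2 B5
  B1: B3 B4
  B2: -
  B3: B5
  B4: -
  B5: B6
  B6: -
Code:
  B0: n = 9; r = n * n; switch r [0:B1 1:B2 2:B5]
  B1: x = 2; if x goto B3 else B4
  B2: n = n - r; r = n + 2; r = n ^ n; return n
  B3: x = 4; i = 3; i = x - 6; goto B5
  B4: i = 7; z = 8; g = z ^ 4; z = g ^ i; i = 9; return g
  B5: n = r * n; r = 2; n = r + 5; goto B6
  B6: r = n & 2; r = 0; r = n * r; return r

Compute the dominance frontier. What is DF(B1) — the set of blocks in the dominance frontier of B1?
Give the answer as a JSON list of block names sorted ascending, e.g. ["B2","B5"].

Answer: ["B5"]

Derivation:
idom tree: B1←B0 B2←B0 B3←B1 B4←B1 B5←B0 B6←B5
Dom∩ at merges:
  B5: preds {B0,B3}: {B0} ∩ {B0,B1,B3} = {B0}; idom=B0

Frontier:
  join B5 pred B0: · stop@B0
  join B5 pred B3: B3→B1 stop@B0
  B0 → ∅
  B1 → {B5}
  B2 → ∅
  B3 → {B5}
  B4 → ∅
  B5 → ∅
  B6 → ∅

DF(B1) = ["B5"]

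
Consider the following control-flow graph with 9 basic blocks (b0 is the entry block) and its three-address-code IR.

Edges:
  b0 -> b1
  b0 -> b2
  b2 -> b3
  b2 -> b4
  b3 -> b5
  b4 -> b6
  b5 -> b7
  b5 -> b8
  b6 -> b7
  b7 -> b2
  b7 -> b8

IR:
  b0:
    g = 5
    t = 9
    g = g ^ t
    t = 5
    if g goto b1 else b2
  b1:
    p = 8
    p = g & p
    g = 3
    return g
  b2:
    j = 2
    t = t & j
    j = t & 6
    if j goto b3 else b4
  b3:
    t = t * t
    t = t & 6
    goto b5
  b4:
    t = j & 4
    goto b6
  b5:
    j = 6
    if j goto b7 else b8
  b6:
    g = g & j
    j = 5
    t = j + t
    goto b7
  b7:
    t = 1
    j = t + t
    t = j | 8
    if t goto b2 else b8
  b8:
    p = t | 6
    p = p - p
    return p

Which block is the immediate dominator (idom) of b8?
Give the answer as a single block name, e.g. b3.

idom tree: b1←b0 b2←b0 b3←b2 b4←b2 b5←b3 b6←b4 b7←b2 b8←b2
Join-block Dom:
  b2: preds {b0,b7}: {b0} ∩ {b0,b2,b7} = {b0}; idom=b0
  b7: preds {b5,b6}: {b0,b2,b3,b5} ∩ {b0,b2,b4,b6} = {b0,b2}; idom=b2
  b8: preds {b5,b7}: {b0,b2,b3,b5} ∩ {b0,b2,b7} = {b0,b2}; idom=b2

idom(b8) = b2

Answer: b2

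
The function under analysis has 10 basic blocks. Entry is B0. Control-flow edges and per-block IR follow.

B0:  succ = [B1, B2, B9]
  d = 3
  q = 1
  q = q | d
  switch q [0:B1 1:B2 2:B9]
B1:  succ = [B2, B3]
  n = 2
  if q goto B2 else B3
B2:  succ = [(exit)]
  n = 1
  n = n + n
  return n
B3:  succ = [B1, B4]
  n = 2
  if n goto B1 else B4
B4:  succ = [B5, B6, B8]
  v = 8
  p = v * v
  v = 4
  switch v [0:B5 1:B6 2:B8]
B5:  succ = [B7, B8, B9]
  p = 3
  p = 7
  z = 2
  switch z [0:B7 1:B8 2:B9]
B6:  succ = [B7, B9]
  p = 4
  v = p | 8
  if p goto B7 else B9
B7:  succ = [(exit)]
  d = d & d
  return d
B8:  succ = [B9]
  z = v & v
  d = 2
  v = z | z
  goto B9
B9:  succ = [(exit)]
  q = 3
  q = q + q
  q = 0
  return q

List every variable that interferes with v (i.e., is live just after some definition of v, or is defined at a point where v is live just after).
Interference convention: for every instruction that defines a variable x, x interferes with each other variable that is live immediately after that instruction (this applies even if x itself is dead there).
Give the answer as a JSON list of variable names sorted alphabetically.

Answer: ["d", "p", "z"]

Working:
Block summaries:
  B0: def={d,q} ue=∅
  B1: def={n} ue={q}
  B2: def={n} ue=∅
  B3: def={n} ue=∅
  B4: def={p,v} ue=∅
  B5: def={p,z} ue=∅
  B6: def={p,v} ue=∅
  B7: def={d} ue={d}
  B8: def={d,v,z} ue={v}
  B9: def={q} ue=∅

Live sets:
  B0 li=∅ lo={d,q}
  B1 li={d,q} lo={d,q}
  B2 li=∅ lo=∅
  B3 li={d,q} lo={d,q}
  B4 li={d} lo={d,v}
  B5 li={d,v} lo={d,v}
  B6 li={d} lo={d}
  B7 li={d} lo=∅
  B8 li={v} lo=∅
  B9 li=∅ lo=∅

Conflict graph:
  d: {n,p,q,v,z}
  n: {d,q}
  p: {d,v}
  q: {d,n}
  v: {d,p,z}
  z: {d,v}

N(v) = ["d", "p", "z"]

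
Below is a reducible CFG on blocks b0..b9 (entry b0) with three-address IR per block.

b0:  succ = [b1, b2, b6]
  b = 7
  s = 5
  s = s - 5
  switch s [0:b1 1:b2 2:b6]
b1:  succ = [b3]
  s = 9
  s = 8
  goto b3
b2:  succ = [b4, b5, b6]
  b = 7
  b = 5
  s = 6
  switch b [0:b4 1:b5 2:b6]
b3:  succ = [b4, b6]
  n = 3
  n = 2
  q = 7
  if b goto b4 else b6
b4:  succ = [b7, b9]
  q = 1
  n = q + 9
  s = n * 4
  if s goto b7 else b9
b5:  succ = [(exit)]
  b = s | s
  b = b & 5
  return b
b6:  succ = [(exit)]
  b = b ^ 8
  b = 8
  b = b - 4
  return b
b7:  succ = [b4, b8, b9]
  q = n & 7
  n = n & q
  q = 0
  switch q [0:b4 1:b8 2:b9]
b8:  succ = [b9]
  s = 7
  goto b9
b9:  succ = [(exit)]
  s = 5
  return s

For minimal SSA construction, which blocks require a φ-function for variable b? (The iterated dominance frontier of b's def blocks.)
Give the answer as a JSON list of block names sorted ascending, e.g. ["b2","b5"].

idom tree: b1←b0 b2←b0 b3←b1 b4←b0 b5←b2 b6←b0 b7←b4 b8←b7 b9←b4
Dom∩ at merges:
  b4: preds {b2,b3,b7}: {b0,b2} ∩ {b0,b1,b3} ∩ {b0,b4,b7} = {b0}; idom=b0
  b6: preds {b0,b2,b3}: {b0} ∩ {b0,b2} ∩ {b0,b1,b3} = {b0}; idom=b0
  b9: preds {b4,b7,b8}: {b0,b4} ∩ {b0,b4,b7} ∩ {b0,b4,b7,b8} = {b0,b4}; idom=b4

DF derivation:
  b4←b2: walk b2 to b0
  b4←b3: walk b3→b1 to b0
  b4←b7: walk b7→b4 to b0
  b6←b0: walk · to b0
  b6←b2: walk b2 to b0
  b6←b3: walk b3→b1 to b0
  b9←b4: walk · to b4
  b9←b7: walk b7 to b4
  b9←b8: walk b8→b7 to b4
  b0 → ∅
  b1 → {b4,b6}
  b2 → {b4,b6}
  b3 → {b4,b6}
  b4 → {b4}
  b5 → ∅
  b6 → ∅
  b7 → {b4,b9}
  b8 → {b9}
  b9 → ∅

φ for b: defs {b0,b2,b5,b6}
  DF⁺ = {b4,b6}

Answer: ["b4", "b6"]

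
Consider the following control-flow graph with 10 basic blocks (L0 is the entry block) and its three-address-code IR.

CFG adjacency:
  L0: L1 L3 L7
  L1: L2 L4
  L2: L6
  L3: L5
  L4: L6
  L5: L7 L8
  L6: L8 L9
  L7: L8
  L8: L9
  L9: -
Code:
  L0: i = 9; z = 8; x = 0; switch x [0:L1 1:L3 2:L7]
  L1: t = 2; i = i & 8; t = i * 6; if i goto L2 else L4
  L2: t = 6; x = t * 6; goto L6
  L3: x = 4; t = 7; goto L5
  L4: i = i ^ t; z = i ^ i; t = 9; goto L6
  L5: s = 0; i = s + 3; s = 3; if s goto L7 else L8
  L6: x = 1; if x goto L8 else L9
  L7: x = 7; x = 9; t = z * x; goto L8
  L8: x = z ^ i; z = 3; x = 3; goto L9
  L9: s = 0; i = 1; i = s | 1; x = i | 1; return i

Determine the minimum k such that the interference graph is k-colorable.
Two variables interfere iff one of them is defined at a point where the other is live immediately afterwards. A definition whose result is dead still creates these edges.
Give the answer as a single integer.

Per-block:
  L0: {i,x,z} / ∅
  L1: {i,t} / {i}
  L2: {t,x} / ∅
  L3: {t,x} / ∅
  L4: {i,t,z} / {i,t}
  L5: {i,s} / ∅
  L6: {x} / ∅
  L7: {t,x} / {z}
  L8: {x,z} / {i,z}
  L9: {i,s,x} / ∅

Live sets:
  L0 li=∅ lo={i,z}
  L1 li={i,z} lo={i,t,z}
  L2 li={i,z} lo={i,z}
  L3 li={z} lo={z}
  L4 li={i,t} lo={i,z}
  L5 li={z} lo={i,z}
  L6 li={i,z} lo={i,z}
  L7 li={i,z} lo={i,z}
  L8 li={i,z} lo=∅
  L9 li=∅ lo=∅

Interference:
  i↔{s,t,x,z}
  s↔{i,z}
  t↔{i,z}
  x↔{i,z}
  z↔{i,s,t,x}

Chromatic number:
  lower bound: {i,s,z} mutually conflict ⇒ χ ≥ 3
  assign i→r0 s→r2 t→r2 x→r2 z→r1 — no edge inside a register ⇒ χ ≤ 3
  χ = 3

Answer: 3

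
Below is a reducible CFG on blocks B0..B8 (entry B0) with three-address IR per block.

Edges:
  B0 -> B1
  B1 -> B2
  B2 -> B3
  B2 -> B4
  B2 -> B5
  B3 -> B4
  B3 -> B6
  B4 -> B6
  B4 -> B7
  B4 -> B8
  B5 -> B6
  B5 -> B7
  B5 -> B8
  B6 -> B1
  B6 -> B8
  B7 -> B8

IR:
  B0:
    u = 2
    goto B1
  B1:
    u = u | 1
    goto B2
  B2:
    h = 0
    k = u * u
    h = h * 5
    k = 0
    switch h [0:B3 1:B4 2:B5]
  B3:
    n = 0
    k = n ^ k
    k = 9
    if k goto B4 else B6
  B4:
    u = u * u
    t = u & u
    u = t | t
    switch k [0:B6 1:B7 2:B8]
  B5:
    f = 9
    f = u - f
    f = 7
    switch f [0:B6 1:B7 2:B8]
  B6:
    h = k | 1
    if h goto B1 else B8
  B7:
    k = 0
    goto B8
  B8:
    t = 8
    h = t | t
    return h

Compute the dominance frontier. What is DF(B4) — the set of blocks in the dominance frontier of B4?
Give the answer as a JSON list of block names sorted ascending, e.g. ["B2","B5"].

Answer: ["B6", "B7", "B8"]

Derivation:
idom tree: B1←B0 B2←B1 B3←B2 B4←B2 B5←B2 B6←B2 B7←B2 B8←B2
Join-block Dom:
  B1: preds {B0,B6}: {B0} ∩ {B0,B1,B2,B6} = {B0}; idom=B0
  B4: preds {B2,B3}: {B0,B1,B2} ∩ {B0,B1,B2,B3} = {B0,B1,B2}; idom=B2
  B6: preds {B3,B4,B5}: {B0,B1,B2,B3} ∩ {B0,B1,B2,B4} ∩ {B0,B1,B2,B5} = {B0,B1,B2}; idom=B2
  B7: preds {B4,B5}: {B0,B1,B2,B4} ∩ {B0,B1,B2,B5} = {B0,B1,B2}; idom=B2
  B8: preds {B4,B5,B6,B7}: {B0,B1,B2,B4} ∩ {B0,B1,B2,B5} ∩ {B0,B1,B2,B6} ∩ {B0,B1,B2,B7} = {B0,B1,B2}; idom=B2

DF walk-up:
  join B1 pred B0: · stop@B0
  join B1 pred B6: B6→B2→B1 stop@B0
  join B4 pred B2: · stop@B2
  join B4 pred B3: B3 stop@B2
  join B6 pred B3: B3 stop@B2
  join B6 pred B4: B4 stop@B2
  join B6 pred B5: B5 stop@B2
  join B7 pred B4: B4 stop@B2
  join B7 pred B5: B5 stop@B2
  join B8 pred B4: B4 stop@B2
  join B8 pred B5: B5 stop@B2
  join B8 pred B6: B6 stop@B2
  join B8 pred B7: B7 stop@B2
  DF(B0)=∅
  DF(B1)={B1}
  DF(B2)={B1}
  DF(B3)={B4,B6}
  DF(B4)={B6,B7,B8}
  DF(B5)={B6,B7,B8}
  DF(B6)={B1,B8}
  DF(B7)={B8}
  DF(B8)=∅

DF(B4) = ["B6", "B7", "B8"]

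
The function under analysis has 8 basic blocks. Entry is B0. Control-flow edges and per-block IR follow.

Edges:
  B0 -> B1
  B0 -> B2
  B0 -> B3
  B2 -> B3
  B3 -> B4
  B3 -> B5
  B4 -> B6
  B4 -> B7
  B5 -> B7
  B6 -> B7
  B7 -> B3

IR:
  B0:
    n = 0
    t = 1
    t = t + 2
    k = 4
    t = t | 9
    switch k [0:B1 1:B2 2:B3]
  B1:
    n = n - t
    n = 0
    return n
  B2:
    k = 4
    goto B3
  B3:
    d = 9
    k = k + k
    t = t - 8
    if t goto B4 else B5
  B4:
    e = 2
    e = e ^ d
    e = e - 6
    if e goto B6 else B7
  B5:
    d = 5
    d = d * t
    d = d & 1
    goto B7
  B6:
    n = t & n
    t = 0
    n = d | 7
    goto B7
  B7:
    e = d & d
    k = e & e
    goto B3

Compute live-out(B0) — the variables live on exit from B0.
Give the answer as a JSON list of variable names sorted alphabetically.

Answer: ["k", "n", "t"]

Analysis:
Per-block:
  B0 def {k,n,t} use ∅
  B1 def {n} use {n,t}
  B2 def {k} use ∅
  B3 def {d,k,t} use {k,t}
  B4 def {e} use {d}
  B5 def {d} use {t}
  B6 def {n,t} use {d,n,t}
  B7 def {e,k} use {d}

Live sets:
  B0: in=∅ out={k,n,t}
  B1: in={n,t} out=∅
  B2: in={n,t} out={k,n,t}
  B3: in={k,n,t} out={d,n,t}
  B4: in={d,n,t} out={d,n,t}
  B5: in={n,t} out={d,n,t}
  B6: in={d,n,t} out={d,n,t}
  B7: in={d,n,t} out={k,n,t}

live-out(B0) = ["k", "n", "t"]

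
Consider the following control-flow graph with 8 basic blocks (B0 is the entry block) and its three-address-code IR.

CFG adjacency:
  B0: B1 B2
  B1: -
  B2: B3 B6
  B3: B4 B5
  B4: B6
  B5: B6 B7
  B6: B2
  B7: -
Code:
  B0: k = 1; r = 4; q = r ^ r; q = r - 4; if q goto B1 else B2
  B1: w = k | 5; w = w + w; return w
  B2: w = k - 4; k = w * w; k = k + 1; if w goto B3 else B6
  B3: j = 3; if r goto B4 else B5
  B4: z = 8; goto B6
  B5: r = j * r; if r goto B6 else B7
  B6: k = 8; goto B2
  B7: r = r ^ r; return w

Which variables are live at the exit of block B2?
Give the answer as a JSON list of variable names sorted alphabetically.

Block summaries:
  B0 def {k,q,r} use ∅
  B1 def {w} use {k}
  B2 def {k,w} use {k}
  B3 def {j} use {r}
  B4 def {z} use ∅
  B5 def {r} use {j,r}
  B6 def {k} use ∅
  B7 def {r} use {r,w}

Liveness:
  B0: in=∅ out={k,r}
  B1: in={k} out=∅
  B2: in={k,r} out={r,w}
  B3: in={r,w} out={j,r,w}
  B4: in={r} out={r}
  B5: in={j,r,w} out={r,w}
  B6: in={r} out={k,r}
  B7: in={r,w} out=∅

live-out(B2) = ["r", "w"]

Answer: ["r", "w"]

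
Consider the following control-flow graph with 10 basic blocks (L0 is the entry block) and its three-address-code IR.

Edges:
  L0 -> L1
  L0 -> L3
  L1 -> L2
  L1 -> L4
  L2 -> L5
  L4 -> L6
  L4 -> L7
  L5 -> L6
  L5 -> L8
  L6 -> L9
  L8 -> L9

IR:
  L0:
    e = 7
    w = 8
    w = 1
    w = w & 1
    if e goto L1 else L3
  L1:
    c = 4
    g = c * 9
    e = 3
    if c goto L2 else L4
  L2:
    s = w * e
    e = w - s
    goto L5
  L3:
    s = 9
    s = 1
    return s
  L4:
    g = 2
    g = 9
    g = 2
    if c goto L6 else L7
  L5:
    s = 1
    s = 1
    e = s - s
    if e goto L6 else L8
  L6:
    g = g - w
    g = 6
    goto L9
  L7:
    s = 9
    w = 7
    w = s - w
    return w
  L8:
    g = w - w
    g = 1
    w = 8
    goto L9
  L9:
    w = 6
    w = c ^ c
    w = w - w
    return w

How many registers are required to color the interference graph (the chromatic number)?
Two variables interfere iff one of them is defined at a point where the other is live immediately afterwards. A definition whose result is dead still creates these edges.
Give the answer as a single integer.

Per-block:
  L0: {e,w} / ∅
  L1: {c,e,g} / ∅
  L2: {e,s} / {e,w}
  L3: {s} / ∅
  L4: {g} / {c}
  L5: {e,s} / ∅
  L6: {g} / {g,w}
  L7: {s,w} / ∅
  L8: {g,w} / {w}
  L9: {w} / {c}

Backward fixpoint:
  L0: in=∅ out={w}
  L1: in={w} out={c,e,g,w}
  L2: in={c,e,g,w} out={c,g,w}
  L3: in=∅ out=∅
  L4: in={c,w} out={c,g,w}
  L5: in={c,g,w} out={c,g,w}
  L6: in={c,g,w} out={c}
  L7: in=∅ out=∅
  L8: in={c,w} out={c}
  L9: in={c} out=∅

Interfere edges:
  c↔{e,g,s,w}
  e↔{c,g,w}
  g↔{c,e,s,w}
  s↔{c,g,w}
  w↔{c,e,g,s}

Registers:
  clique {c,e,g,w} ⇒ need ≥ 4
  4-colouring: c0={c}  c1={g}  c2={w}  c3={e,s}
  χ = 4

Answer: 4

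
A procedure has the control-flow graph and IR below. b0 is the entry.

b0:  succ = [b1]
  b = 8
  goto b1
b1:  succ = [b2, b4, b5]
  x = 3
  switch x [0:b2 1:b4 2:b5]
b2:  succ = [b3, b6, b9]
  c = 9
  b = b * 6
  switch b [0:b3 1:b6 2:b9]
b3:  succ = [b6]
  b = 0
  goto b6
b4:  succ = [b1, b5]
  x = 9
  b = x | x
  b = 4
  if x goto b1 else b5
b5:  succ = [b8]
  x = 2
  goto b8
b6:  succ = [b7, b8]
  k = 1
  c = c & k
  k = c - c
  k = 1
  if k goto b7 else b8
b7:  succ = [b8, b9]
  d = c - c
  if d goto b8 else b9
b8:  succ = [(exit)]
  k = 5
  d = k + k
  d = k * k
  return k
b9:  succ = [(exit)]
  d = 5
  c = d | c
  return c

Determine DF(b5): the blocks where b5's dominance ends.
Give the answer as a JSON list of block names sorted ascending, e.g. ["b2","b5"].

idom tree: b1←b0 b2←b1 b3←b2 b4←b1 b5←b1 b6←b2 b7←b6 b8←b1 b9←b2
Dom∩ at merges:
  b1: preds {b0,b4}: {b0} ∩ {b0,b1,b4} = {b0}; idom=b0
  b5: preds {b1,b4}: {b0,b1} ∩ {b0,b1,b4} = {b0,b1}; idom=b1
  b6: preds {b2,b3}: {b0,b1,b2} ∩ {b0,b1,b2,b3} = {b0,b1,b2}; idom=b2
  b8: preds {b5,b6,b7}: {b0,b1,b5} ∩ {b0,b1,b2,b6} ∩ {b0,b1,b2,b6,b7} = {b0,b1}; idom=b1
  b9: preds {b2,b7}: {b0,b1,b2} ∩ {b0,b1,b2,b6,b7} = {b0,b1,b2}; idom=b2

Frontier:
  join b1 pred b0: · stop@b0
  join b1 pred b4: b4→b1 stop@b0
  join b5 pred b1: · stop@b1
  join b5 pred b4: b4 stop@b1
  join b6 pred b2: · stop@b2
  join b6 pred b3: b3 stop@b2
  join b8 pred b5: b5 stop@b1
  join b8 pred b6: b6→b2 stop@b1
  join b8 pred b7: b7→b6→b2 stop@b1
  join b9 pred b2: · stop@b2
  join b9 pred b7: b7→b6 stop@b2
  DF(b0)=∅
  DF(b1)={b1}
  DF(b2)={b8}
  DF(b3)={b6}
  DF(b4)={b1,b5}
  DF(b5)={b8}
  DF(b6)={b8,b9}
  DF(b7)={b8,b9}
  DF(b8)=∅
  DF(b9)=∅

DF(b5) = ["b8"]

Answer: ["b8"]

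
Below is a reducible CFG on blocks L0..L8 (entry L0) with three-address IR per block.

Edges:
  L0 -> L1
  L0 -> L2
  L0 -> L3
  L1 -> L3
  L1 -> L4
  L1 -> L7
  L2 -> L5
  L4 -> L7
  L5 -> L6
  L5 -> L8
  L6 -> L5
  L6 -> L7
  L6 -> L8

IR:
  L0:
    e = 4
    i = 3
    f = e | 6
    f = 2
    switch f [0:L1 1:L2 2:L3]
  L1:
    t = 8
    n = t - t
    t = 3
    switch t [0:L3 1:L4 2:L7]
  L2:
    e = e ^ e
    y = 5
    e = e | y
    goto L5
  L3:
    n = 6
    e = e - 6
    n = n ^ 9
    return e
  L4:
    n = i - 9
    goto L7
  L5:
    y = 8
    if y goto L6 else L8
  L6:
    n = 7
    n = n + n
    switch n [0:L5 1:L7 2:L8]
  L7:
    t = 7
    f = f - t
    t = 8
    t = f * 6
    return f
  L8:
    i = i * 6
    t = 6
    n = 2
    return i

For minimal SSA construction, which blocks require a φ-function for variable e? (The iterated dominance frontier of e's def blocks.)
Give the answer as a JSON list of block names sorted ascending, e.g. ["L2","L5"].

idom tree: L1←L0 L2←L0 L3←L0 L4←L1 L5←L2 L6←L5 L7←L0 L8←L5
Dom at joins:
  L3: preds {L0,L1}: {L0} ∩ {L0,L1} = {L0}; idom=L0
  L5: preds {L2,L6}: {L0,L2} ∩ {L0,L2,L5,L6} = {L0,L2}; idom=L2
  L7: preds {L1,L4,L6}: {L0,L1} ∩ {L0,L1,L4} ∩ {L0,L2,L5,L6} = {L0}; idom=L0
  L8: preds {L5,L6}: {L0,L2,L5} ∩ {L0,L2,L5,L6} = {L0,L2,L5}; idom=L5

DF derivation:
  join L3 pred L0: · stop@L0
  join L3 pred L1: L1 stop@L0
  join L5 pred L2: · stop@L2
  join L5 pred L6: L6→L5 stop@L2
  join L7 pred L1: L1 stop@L0
  join L7 pred L4: L4→L1 stop@L0
  join L7 pred L6: L6→L5→L2 stop@L0
  join L8 pred L5: · stop@L5
  join L8 pred L6: L6 stop@L5
  L0 → ∅
  L1 → {L3,L7}
  L2 → {L7}
  L3 → ∅
  L4 → {L7}
  L5 → {L5,L7}
  L6 → {L5,L7,L8}
  L7 → ∅
  L8 → ∅

φ for e: defs {L0,L2,L3}
  DF⁺ = {L7}

Answer: ["L7"]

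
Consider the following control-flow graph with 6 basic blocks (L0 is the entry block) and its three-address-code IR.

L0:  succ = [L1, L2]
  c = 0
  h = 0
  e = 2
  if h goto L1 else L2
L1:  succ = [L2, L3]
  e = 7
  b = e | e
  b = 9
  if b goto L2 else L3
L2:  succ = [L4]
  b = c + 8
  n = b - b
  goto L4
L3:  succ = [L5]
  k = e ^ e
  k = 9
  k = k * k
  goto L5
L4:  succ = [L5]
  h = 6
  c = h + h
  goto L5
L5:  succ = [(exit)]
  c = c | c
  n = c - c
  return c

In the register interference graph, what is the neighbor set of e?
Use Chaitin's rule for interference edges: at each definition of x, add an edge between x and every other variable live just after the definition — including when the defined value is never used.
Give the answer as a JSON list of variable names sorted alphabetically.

def/use:
  L0: def={c,e,h} ue=∅
  L1: def={b,e} ue=∅
  L2: def={b,n} ue={c}
  L3: def={k} ue={e}
  L4: def={c,h} ue=∅
  L5: def={c,n} ue={c}

Liveness:
  L0 li=∅ lo={c}
  L1 li={c} lo={c,e}
  L2 li={c} lo=∅
  L3 li={c,e} lo={c}
  L4 li=∅ lo={c}
  L5 li={c} lo=∅

Conflict graph:
  b — {c,e}
  c — {b,e,h,k,n}
  e — {b,c,h}
  h — {c,e}
  k — {c}
  n — {c}

N(e) = ["b", "c", "h"]

Answer: ["b", "c", "h"]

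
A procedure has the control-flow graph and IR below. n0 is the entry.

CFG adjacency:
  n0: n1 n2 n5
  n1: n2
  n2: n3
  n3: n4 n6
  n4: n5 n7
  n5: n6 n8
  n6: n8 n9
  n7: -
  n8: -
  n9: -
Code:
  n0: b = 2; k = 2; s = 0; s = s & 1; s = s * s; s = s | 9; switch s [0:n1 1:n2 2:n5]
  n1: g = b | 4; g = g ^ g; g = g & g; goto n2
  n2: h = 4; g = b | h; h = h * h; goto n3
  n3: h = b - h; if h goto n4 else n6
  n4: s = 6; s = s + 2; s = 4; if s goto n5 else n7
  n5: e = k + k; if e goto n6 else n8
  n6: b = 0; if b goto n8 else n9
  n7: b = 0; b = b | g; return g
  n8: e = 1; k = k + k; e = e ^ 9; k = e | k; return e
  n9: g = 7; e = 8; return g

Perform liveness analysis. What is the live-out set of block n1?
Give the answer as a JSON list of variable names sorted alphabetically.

Per-block:
  n0: {b,k,s} / ∅
  n1: {g} / {b}
  n2: {g,h} / {b}
  n3: {h} / {b,h}
  n4: {s} / ∅
  n5: {e} / {k}
  n6: {b} / ∅
  n7: {b} / {g}
  n8: {e,k} / {k}
  n9: {e,g} / ∅

Liveness:
  live n0: ∅→{b,k}
  live n1: {b,k}→{b,k}
  live n2: {b,k}→{b,g,h,k}
  live n3: {b,g,h,k}→{g,k}
  live n4: {g,k}→{g,k}
  live n5: {k}→{k}
  live n6: {k}→{k}
  live n7: {g}→∅
  live n8: {k}→∅
  live n9: ∅→∅

live-out(n1) = ["b", "k"]

Answer: ["b", "k"]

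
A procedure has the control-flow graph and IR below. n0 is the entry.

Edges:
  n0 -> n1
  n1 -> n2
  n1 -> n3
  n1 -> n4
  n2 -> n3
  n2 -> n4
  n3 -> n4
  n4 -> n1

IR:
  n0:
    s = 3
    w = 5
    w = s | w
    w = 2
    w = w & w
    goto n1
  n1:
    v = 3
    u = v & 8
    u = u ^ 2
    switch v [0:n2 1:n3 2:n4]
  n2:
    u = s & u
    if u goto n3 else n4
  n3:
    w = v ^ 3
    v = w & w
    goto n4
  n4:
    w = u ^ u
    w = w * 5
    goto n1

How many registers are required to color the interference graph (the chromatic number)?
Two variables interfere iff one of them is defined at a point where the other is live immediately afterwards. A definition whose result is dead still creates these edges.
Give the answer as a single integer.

Answer: 3

Working:
Block summaries:
  n0 def {s,w} use ∅
  n1 def {u,v} use ∅
  n2 def {u} use {s,u}
  n3 def {v,w} use {v}
  n4 def {w} use {u}

Backward fixpoint:
  live n0: ∅→{s}
  live n1: {s}→{s,u,v}
  live n2: {s,u,v}→{s,u,v}
  live n3: {s,u,v}→{s,u}
  live n4: {s,u}→{s}

Interfere edges:
  s — {u,v,w}
  u — {s,v,w}
  v — {s,u}
  w — {s,u}

Chromatic number:
  clique {s,u,v} ⇒ need ≥ 3
  assign s→R0 u→R1 v→R2 w→R2 — no edge inside a register ⇒ χ ≤ 3
  χ = 3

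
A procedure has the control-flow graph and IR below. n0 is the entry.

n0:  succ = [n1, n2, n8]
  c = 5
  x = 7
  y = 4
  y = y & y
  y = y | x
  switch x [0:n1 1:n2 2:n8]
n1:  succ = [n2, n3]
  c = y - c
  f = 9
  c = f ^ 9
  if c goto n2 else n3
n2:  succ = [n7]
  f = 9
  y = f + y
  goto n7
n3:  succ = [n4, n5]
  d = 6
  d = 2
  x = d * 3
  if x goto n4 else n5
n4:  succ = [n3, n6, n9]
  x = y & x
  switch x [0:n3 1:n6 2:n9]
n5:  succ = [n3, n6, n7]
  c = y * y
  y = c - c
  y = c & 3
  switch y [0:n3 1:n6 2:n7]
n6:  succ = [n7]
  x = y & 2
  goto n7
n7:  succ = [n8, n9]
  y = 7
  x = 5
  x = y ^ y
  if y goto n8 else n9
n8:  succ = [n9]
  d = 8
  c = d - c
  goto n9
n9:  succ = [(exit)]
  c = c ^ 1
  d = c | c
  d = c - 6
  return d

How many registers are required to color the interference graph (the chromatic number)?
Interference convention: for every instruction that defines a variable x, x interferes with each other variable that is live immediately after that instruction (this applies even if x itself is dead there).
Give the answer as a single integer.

Block summaries:
  n0 def {c,x,y} use ∅
  n1 def {c,f} use {c,y}
  n2 def {f,y} use {y}
  n3 def {d,x} use ∅
  n4 def {x} use {x,y}
  n5 def {c,y} use {y}
  n6 def {x} use {y}
  n7 def {x,y} use ∅
  n8 def {c,d} use {c}
  n9 def {c,d} use {c}

Live sets:
  n0 li=∅ lo={c,y}
  n1 li={c,y} lo={c,y}
  n2 li={c,y} lo={c}
  n3 li={c,y} lo={c,x,y}
  n4 li={c,x,y} lo={c,y}
  n5 li={y} lo={c,y}
  n6 li={c,y} lo={c}
  n7 li={c} lo={c}
  n8 li={c} lo={c}
  n9 li={c} lo=∅

Interfere edges:
  c: {d,f,x,y}
  d: {c,y}
  f: {c,y}
  x: {c,y}
  y: {c,d,f,x}

Registers:
  clique {c,d,y} ⇒ need ≥ 3
  3-colouring: c0={c}  c1={y}  c2={d,f,x}
  χ = 3

Answer: 3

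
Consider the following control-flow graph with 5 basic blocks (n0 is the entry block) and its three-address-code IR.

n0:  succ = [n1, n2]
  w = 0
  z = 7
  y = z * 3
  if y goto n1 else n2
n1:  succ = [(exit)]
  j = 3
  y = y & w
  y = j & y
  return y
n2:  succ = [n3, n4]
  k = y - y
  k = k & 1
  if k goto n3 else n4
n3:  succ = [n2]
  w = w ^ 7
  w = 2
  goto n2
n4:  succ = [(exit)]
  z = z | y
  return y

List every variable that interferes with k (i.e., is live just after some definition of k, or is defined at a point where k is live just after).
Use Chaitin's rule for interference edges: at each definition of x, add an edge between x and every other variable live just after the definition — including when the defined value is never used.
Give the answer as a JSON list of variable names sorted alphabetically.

Answer: ["w", "y", "z"]

Analysis:
def/use:
  n0: def={w,y,z} ue=∅
  n1: def={j,y} ue={w,y}
  n2: def={k} ue={y}
  n3: def={w} ue={w}
  n4: def={z} ue={y,z}

Backward fixpoint:
  live n0: ∅→{w,y,z}
  live n1: {w,y}→∅
  live n2: {w,y,z}→{w,y,z}
  live n3: {w,y,z}→{w,y,z}
  live n4: {y,z}→∅

Interference:
  j — {w,y}
  k — {w,y,z}
  w — {j,k,y,z}
  y — {j,k,w,z}
  z — {k,w,y}

N(k) = ["w", "y", "z"]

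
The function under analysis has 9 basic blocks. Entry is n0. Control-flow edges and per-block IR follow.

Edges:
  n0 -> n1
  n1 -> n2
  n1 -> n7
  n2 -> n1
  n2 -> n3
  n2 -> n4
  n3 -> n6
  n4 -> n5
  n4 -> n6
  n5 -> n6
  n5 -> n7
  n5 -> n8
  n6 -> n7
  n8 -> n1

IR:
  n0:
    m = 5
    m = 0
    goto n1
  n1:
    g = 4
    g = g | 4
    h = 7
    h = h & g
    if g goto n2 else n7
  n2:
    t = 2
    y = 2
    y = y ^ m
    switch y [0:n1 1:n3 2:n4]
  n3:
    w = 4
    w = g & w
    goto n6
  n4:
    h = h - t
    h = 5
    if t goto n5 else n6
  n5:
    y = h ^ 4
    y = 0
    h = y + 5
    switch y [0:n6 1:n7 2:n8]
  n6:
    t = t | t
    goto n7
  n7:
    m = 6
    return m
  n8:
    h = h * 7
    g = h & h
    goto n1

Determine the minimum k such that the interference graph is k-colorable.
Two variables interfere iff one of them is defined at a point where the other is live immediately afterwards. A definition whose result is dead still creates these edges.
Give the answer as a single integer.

Answer: 5

Analysis:
Per-block:
  n0 def {m} use ∅
  n1 def {g,h} use ∅
  n2 def {t,y} use {m}
  n3 def {w} use {g}
  n4 def {h} use {h,t}
  n5 def {h,y} use {h}
  n6 def {t} use {t}
  n7 def {m} use ∅
  n8 def {g,h} use {h}

Live sets:
  n0: in=∅ out={m}
  n1: in={m} out={g,h,m}
  n2: in={g,h,m} out={g,h,m,t}
  n3: in={g,t} out={t}
  n4: in={h,m,t} out={h,m,t}
  n5: in={h,m,t} out={h,m,t}
  n6: in={t} out=∅
  n7: in=∅ out=∅
  n8: in={h,m} out={m}

Interfere edges:
  g: {h,m,t,w,y}
  h: {g,m,t,y}
  m: {g,h,t,y}
  t: {g,h,m,w,y}
  w: {g,t}
  y: {g,h,m,t}

Chromatic number:
  clique {g,h,m,t,y} ⇒ need ≥ 5
  5-colouring: R0={g}  R1={t}  R2={h,w}  R3={m}  R4={y}
  χ = 5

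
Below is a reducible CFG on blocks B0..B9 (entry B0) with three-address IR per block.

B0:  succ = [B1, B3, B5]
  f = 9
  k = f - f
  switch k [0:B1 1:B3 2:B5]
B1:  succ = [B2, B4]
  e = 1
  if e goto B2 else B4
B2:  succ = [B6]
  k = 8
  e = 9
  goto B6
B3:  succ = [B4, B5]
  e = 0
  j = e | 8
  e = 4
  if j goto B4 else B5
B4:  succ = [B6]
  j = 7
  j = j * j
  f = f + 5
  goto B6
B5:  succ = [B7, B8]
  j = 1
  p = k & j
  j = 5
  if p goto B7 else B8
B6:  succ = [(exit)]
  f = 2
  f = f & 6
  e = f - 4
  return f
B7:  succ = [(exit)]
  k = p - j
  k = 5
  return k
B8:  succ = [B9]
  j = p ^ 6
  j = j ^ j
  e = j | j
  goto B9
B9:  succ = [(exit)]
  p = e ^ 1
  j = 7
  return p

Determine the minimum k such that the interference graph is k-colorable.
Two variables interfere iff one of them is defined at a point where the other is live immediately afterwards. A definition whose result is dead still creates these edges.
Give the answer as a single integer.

def/use:
  B0: def={f,k} ue=∅
  B1: def={e} ue=∅
  B2: def={e,k} ue=∅
  B3: def={e,j} ue=∅
  B4: def={f,j} ue={f}
  B5: def={j,p} ue={k}
  B6: def={e,f} ue=∅
  B7: def={k} ue={j,p}
  B8: def={e,j} ue={p}
  B9: def={j,p} ue={e}

Live sets:
  live B0: ∅→{f,k}
  live B1: {f}→{f}
  live B2: ∅→∅
  live B3: {f,k}→{f,k}
  live B4: {f}→∅
  live B5: {k}→{j,p}
  live B6: ∅→∅
  live B7: {j,p}→∅
  live B8: {p}→{e}
  live B9: {e}→∅

Interference:
  e — {f,j,k}
  f — {e,j,k}
  j — {e,f,k,p}
  k — {e,f,j}
  p — {j}

Colouring:
  lower bound: {e,f,j,k} mutually conflict ⇒ χ ≥ 4
  4-colouring: c0={j}  c1={e,p}  c2={f}  c3={k}
  χ = 4

Answer: 4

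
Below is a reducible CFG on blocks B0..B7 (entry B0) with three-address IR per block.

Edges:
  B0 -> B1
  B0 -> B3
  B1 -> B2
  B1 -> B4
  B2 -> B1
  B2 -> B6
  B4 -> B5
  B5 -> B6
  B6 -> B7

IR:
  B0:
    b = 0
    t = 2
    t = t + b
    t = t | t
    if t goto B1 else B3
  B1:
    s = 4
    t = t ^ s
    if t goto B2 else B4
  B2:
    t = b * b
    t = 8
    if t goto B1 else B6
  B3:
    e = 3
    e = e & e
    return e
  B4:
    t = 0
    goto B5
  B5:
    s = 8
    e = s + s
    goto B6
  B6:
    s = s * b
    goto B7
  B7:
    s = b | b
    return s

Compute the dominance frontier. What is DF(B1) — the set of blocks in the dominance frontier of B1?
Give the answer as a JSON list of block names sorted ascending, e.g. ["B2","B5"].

Answer: ["B1"]

Working:
idom tree: B1←B0 B2←B1 B3←B0 B4←B1 B5←B4 B6←B1 B7←B6
Dom∩ at merges:
  B1: preds {B0,B2}: {B0} ∩ {B0,B1,B2} = {B0}; idom=B0
  B6: preds {B2,B5}: {B0,B1,B2} ∩ {B0,B1,B4,B5} = {B0,B1}; idom=B1

Frontier:
  B1←B0: walk · to B0
  B1←B2: walk B2→B1 to B0
  B6←B2: walk B2 to B1
  B6←B5: walk B5→B4 to B1
  DF(B0)=∅
  DF(B1)={B1}
  DF(B2)={B1,B6}
  DF(B3)=∅
  DF(B4)={B6}
  DF(B5)={B6}
  DF(B6)=∅
  DF(B7)=∅

DF(B1) = ["B1"]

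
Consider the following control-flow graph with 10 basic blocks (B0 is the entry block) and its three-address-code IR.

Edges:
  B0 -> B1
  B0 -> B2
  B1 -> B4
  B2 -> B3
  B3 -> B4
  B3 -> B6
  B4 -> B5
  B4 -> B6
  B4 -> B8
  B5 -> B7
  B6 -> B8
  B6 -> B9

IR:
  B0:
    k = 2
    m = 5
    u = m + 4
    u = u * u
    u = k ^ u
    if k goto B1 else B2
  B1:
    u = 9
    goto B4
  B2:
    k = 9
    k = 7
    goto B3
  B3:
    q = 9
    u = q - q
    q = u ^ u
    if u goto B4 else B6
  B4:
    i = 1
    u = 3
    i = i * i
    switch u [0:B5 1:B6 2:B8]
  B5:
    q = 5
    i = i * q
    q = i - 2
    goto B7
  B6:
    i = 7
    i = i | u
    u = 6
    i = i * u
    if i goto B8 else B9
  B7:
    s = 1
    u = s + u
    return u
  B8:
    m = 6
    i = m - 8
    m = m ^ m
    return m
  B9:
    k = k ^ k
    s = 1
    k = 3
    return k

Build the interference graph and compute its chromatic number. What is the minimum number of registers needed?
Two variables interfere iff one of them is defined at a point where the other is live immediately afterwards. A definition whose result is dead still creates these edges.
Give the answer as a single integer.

Per-block:
  B0: {k,m,u} / ∅
  B1: {u} / ∅
  B2: {k} / ∅
  B3: {q,u} / ∅
  B4: {i,u} / ∅
  B5: {i,q} / {i}
  B6: {i,u} / {u}
  B7: {s,u} / {u}
  B8: {i,m} / ∅
  B9: {k,s} / {k}

Live sets:
  B0 li=∅ lo={k}
  B1 li={k} lo={k}
  B2 li=∅ lo={k}
  B3 li={k} lo={k,u}
  B4 li={k} lo={i,k,u}
  B5 li={i,u} lo={u}
  B6 li={k,u} lo={k}
  B7 li={u} lo=∅
  B8 li=∅ lo=∅
  B9 li={k} lo=∅

Interfere edges:
  i: {k,m,q,u}
  k: {i,m,q,u}
  m: {i,k}
  q: {i,k,u}
  s: {u}
  u: {i,k,q,s}

Registers:
  {i,k,q,u} pairwise interfere (4-clique) ⇒ χ ≥ 4
  assign i→r0 k→r1 m→r2 q→r3 s→r0 u→r2 — no edge inside a register ⇒ χ ≤ 4
  χ = 4

Answer: 4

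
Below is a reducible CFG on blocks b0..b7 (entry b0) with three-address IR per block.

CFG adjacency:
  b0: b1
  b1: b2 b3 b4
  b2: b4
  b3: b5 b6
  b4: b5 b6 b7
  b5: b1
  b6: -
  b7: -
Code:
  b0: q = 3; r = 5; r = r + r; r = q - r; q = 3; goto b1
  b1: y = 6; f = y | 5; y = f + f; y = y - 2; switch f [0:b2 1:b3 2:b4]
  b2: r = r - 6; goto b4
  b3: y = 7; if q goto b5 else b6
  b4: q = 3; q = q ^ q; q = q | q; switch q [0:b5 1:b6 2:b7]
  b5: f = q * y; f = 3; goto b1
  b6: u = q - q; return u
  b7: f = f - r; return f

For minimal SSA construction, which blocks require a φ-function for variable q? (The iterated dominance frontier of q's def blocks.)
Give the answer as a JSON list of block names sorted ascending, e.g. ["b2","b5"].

idom tree: b1←b0 b2←b1 b3←b1 b4←b1 b5←b1 b6←b1 b7←b4
Join-block Dom:
  b1: preds {b0,b5}: {b0} ∩ {b0,b1,b5} = {b0}; idom=b0
  b4: preds {b1,b2}: {b0,b1} ∩ {b0,b1,b2} = {b0,b1}; idom=b1
  b5: preds {b3,b4}: {b0,b1,b3} ∩ {b0,b1,b4} = {b0,b1}; idom=b1
  b6: preds {b3,b4}: {b0,b1,b3} ∩ {b0,b1,b4} = {b0,b1}; idom=b1

Frontier:
  b1←b0: walk · to b0
  b1←b5: walk b5→b1 to b0
  b4←b1: walk · to b1
  b4←b2: walk b2 to b1
  b5←b3: walk b3 to b1
  b5←b4: walk b4 to b1
  b6←b3: walk b3 to b1
  b6←b4: walk b4 to b1
  b0: DF=∅
  b1: DF={b1}
  b2: DF={b4}
  b3: DF={b5,b6}
  b4: DF={b5,b6}
  b5: DF={b1}
  b6: DF=∅
  b7: DF=∅

φ for q: defs {b0,b4}
  DF⁺ = {b1,b5,b6}

Answer: ["b1", "b5", "b6"]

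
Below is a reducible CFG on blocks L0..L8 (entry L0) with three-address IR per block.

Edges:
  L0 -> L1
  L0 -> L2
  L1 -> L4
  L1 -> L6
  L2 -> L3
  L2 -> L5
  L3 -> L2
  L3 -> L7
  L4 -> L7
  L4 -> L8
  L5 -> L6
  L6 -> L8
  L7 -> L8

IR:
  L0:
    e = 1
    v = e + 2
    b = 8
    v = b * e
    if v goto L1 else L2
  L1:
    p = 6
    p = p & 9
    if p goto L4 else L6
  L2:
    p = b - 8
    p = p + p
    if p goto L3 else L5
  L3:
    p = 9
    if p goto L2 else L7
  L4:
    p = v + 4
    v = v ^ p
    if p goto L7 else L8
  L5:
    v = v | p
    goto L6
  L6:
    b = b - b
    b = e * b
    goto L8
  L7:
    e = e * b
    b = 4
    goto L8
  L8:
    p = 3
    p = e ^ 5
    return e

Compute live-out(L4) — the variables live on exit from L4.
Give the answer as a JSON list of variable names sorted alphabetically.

def/use:
  L0: {b,e,v} / ∅
  L1: {p} / ∅
  L2: {p} / {b}
  L3: {p} / ∅
  L4: {p,v} / {v}
  L5: {v} / {p,v}
  L6: {b} / {b,e}
  L7: {b,e} / {b,e}
  L8: {p} / {e}

Backward fixpoint:
  live L0: ∅→{b,e,v}
  live L1: {b,e,v}→{b,e,v}
  live L2: {b,e,v}→{b,e,p,v}
  live L3: {b,e,v}→{b,e,v}
  live L4: {b,e,v}→{b,e}
  live L5: {b,e,p,v}→{b,e}
  live L6: {b,e}→{e}
  live L7: {b,e}→{e}
  live L8: {e}→∅

live-out(L4) = ["b", "e"]

Answer: ["b", "e"]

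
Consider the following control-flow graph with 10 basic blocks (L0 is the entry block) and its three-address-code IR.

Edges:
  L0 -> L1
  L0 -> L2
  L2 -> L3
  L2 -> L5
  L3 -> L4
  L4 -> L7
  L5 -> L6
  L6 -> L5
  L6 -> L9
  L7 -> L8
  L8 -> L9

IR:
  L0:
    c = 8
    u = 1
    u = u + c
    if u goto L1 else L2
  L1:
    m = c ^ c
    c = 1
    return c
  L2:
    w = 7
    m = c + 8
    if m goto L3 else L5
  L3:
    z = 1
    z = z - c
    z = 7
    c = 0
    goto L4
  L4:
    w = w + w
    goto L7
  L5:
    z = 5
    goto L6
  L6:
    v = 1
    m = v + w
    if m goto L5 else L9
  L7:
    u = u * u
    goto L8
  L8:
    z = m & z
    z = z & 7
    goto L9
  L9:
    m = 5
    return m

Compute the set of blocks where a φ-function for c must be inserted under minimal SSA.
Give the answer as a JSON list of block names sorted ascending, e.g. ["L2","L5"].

Answer: ["L9"]

Analysis:
idom tree: L1←L0 L2←L0 L3←L2 L4←L3 L5←L2 L6←L5 L7←L4 L8←L7 L9←L2
Dom at joins:
  L5: preds {L2,L6}: {L0,L2} ∩ {L0,L2,L5,L6} = {L0,L2}; idom=L2
  L9: preds {L6,L8}: {L0,L2,L5,L6} ∩ {L0,L2,L3,L4,L7,L8} = {L0,L2}; idom=L2

DF derivation:
  L5←L2: walk · to L2
  L5←L6: walk L6→L5 to L2
  L9←L6: walk L6→L5 to L2
  L9←L8: walk L8→L7→L4→L3 to L2
  DF(L0)=∅
  DF(L1)=∅
  DF(L2)=∅
  DF(L3)={L9}
  DF(L4)={L9}
  DF(L5)={L5,L9}
  DF(L6)={L5,L9}
  DF(L7)={L9}
  DF(L8)={L9}
  DF(L9)=∅

φ for c: defs {L0,L1,L3}
  DF⁺ = {L9}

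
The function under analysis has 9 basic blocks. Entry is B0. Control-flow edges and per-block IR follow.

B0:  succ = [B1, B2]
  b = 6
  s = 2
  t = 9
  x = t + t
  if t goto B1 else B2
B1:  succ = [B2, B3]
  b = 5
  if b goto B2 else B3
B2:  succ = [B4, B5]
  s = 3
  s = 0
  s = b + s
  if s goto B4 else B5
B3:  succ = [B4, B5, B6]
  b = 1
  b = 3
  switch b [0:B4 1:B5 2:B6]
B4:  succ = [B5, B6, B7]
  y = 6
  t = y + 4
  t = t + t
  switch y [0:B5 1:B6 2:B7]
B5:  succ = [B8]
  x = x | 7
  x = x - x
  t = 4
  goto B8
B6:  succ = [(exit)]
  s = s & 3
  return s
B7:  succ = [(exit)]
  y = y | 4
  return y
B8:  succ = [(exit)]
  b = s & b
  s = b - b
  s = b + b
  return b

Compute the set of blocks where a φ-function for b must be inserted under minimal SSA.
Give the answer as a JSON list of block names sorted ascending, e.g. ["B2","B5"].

Answer: ["B2", "B4", "B5", "B6"]

Derivation:
idom tree: B1←B0 B2←B0 B3←B1 B4←B0 B5←B0 B6←B0 B7←B4 B8←B5
Dom at joins:
  B2: preds {B0,B1}: {B0} ∩ {B0,B1} = {B0}; idom=B0
  B4: preds {B2,B3}: {B0,B2} ∩ {B0,B1,B3} = {B0}; idom=B0
  B5: preds {B2,B3,B4}: {B0,B2} ∩ {B0,B1,B3} ∩ {B0,B4} = {B0}; idom=B0
  B6: preds {B3,B4}: {B0,B1,B3} ∩ {B0,B4} = {B0}; idom=B0

Frontier:
  join B2 pred B0: · stop@B0
  join B2 pred B1: B1 stop@B0
  join B4 pred B2: B2 stop@B0
  join B4 pred B3: B3→B1 stop@B0
  join B5 pred B2: B2 stop@B0
  join B5 pred B3: B3→B1 stop@B0
  join B5 pred B4: B4 stop@B0
  join B6 pred B3: B3→B1 stop@B0
  join B6 pred B4: B4 stop@B0
  B0 → ∅
  B1 → {B2,B4,B5,B6}
  B2 → {B4,B5}
  B3 → {B4,B5,B6}
  B4 → {B5,B6}
  B5 → ∅
  B6 → ∅
  B7 → ∅
  B8 → ∅

φ for b: defs {B0,B1,B3,B8}
  DF⁺ = {B2,B4,B5,B6}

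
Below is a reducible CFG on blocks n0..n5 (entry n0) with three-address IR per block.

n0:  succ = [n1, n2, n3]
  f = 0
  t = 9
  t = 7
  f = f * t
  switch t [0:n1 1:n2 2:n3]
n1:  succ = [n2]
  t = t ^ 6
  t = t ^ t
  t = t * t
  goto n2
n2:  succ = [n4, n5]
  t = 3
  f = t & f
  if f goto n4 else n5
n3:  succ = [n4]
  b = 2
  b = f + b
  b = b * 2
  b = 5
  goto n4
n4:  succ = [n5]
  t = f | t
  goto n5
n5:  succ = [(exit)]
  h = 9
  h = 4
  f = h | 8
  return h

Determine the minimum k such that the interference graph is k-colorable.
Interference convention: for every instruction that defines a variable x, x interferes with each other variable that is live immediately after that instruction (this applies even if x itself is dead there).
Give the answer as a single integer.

Answer: 3

Derivation:
Block summaries:
  n0: {f,t} / ∅
  n1: {t} / {t}
  n2: {f,t} / {f}
  n3: {b} / {f}
  n4: {t} / {f,t}
  n5: {f,h} / ∅

Backward fixpoint:
  n0: in=∅ out={f,t}
  n1: in={f,t} out={f}
  n2: in={f} out={f,t}
  n3: in={f,t} out={f,t}
  n4: in={f,t} out=∅
  n5: in=∅ out=∅

Conflict graph:
  b: {f,t}
  f: {b,h,t}
  h: {f}
  t: {b,f}

Chromatic number:
  lower bound: {b,f,t} mutually conflict ⇒ χ ≥ 3
  3-colouring: r0={f}  r1={b,h}  r2={t}
  χ = 3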